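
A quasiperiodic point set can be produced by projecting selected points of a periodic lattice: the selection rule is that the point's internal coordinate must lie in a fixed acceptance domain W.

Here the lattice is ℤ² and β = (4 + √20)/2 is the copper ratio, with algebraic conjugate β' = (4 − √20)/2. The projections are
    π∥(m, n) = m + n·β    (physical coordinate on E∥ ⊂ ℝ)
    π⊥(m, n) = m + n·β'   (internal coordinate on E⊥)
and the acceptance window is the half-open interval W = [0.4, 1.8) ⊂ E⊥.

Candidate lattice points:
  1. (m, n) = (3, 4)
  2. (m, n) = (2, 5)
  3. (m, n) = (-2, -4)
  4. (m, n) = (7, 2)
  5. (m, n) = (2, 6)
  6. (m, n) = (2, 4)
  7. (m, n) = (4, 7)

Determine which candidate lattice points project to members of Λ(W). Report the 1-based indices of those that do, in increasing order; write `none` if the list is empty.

Compute β' = (4−√20)/2 = -0.23607, so π⊥(m,n) = m -0.23607·n.
candidate 1: (m,n)=(3,4) → π∥ = 3+4·β ≈ 19.94427, π⊥ = 3+4·β' ≈ 2.05573 ∉ [0.4, 1.8) ⇒ out
candidate 2: (m,n)=(2,5) → π∥ = 2+5·β ≈ 23.18034, π⊥ = 2+5·β' ≈ 0.81966 ∈ [0.4, 1.8) ⇒ IN Λ
candidate 3: (m,n)=(-2,-4) → π∥ = -2-4·β ≈ -18.94427, π⊥ = -2-4·β' ≈ -1.05573 ∉ [0.4, 1.8) ⇒ out
candidate 4: (m,n)=(7,2) → π∥ = 7+2·β ≈ 15.47214, π⊥ = 7+2·β' ≈ 6.52786 ∉ [0.4, 1.8) ⇒ out
candidate 5: (m,n)=(2,6) → π∥ = 2+6·β ≈ 27.41641, π⊥ = 2+6·β' ≈ 0.58359 ∈ [0.4, 1.8) ⇒ IN Λ
candidate 6: (m,n)=(2,4) → π∥ = 2+4·β ≈ 18.94427, π⊥ = 2+4·β' ≈ 1.05573 ∈ [0.4, 1.8) ⇒ IN Λ
candidate 7: (m,n)=(4,7) → π∥ = 4+7·β ≈ 33.65248, π⊥ = 4+7·β' ≈ 2.34752 ∉ [0.4, 1.8) ⇒ out

2, 5, 6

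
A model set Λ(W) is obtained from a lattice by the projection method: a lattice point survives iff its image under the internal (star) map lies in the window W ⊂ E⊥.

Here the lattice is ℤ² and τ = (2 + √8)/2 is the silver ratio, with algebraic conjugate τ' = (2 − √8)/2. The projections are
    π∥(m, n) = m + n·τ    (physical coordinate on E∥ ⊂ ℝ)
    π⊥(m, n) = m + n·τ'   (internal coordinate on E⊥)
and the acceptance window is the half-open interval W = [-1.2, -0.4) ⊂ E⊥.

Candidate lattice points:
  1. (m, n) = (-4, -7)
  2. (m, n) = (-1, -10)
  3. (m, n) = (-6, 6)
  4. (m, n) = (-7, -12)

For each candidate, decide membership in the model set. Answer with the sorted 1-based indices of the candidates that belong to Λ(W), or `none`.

1

τ' = (2−√8)/2 ≈ -0.414214.
[1] lift (-4,-7): star map gives -1.100505; window check -1.2 ≤ -1.100505 < -0.4 is true → IN Λ
[2] lift (-1,-10): star map gives 3.142136; window check -1.2 ≤ 3.142136 < -0.4 is false → out
[3] lift (-6,6): star map gives -8.485281; window check -1.2 ≤ -8.485281 < -0.4 is false → out
[4] lift (-7,-12): star map gives -2.029437; window check -1.2 ≤ -2.029437 < -0.4 is false → out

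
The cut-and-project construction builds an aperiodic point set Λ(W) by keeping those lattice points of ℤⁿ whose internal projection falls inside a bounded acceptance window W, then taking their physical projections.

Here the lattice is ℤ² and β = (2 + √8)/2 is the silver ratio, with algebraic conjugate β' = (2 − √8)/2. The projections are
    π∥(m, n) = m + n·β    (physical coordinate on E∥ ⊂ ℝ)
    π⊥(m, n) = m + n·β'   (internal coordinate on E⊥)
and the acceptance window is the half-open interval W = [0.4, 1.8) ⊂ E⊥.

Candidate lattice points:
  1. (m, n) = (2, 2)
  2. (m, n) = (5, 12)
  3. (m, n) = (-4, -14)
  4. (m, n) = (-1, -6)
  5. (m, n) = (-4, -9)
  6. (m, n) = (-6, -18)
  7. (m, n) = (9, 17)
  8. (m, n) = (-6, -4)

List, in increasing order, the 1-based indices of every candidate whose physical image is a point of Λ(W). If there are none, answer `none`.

Compute β' = (2−√8)/2 = -0.4142, so π⊥(m,n) = m -0.4142·n.
[1] lift (2,2): star map gives 1.1716; window check 0.4 ≤ 1.1716 < 1.8 is true → IN Λ
[2] lift (5,12): star map gives 0.0294; window check 0.4 ≤ 0.0294 < 1.8 is false → out
[3] lift (-4,-14): star map gives 1.7990; window check 0.4 ≤ 1.7990 < 1.8 is true → IN Λ
[4] lift (-1,-6): star map gives 1.4853; window check 0.4 ≤ 1.4853 < 1.8 is true → IN Λ
[5] lift (-4,-9): star map gives -0.2721; window check 0.4 ≤ -0.2721 < 1.8 is false → out
[6] lift (-6,-18): star map gives 1.4558; window check 0.4 ≤ 1.4558 < 1.8 is true → IN Λ
[7] lift (9,17): star map gives 1.9584; window check 0.4 ≤ 1.9584 < 1.8 is false → out
[8] lift (-6,-4): star map gives -4.3431; window check 0.4 ≤ -4.3431 < 1.8 is false → out

1, 3, 4, 6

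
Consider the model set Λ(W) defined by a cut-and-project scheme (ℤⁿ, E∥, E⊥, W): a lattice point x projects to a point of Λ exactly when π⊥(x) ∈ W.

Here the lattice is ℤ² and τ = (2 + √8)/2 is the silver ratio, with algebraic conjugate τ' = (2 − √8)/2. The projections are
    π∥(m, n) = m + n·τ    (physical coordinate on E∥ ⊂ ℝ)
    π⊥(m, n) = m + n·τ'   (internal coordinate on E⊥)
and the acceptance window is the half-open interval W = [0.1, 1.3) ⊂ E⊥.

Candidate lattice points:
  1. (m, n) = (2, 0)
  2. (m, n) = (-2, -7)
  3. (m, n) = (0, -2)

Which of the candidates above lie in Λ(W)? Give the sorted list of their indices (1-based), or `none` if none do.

2, 3

τ' = (2−√8)/2 ≈ -0.41421.
#1 (2,0): internal coord 2 + (0)·τ' = +2.00000; +2.00000 ∉ [0.1, 1.3) → out
#2 (-2,-7): internal coord -2 + (-7)·τ' = +0.89949; +0.89949 ∈ [0.1, 1.3) → IN Λ
#3 (0,-2): internal coord 0 + (-2)·τ' = +0.82843; +0.82843 ∈ [0.1, 1.3) → IN Λ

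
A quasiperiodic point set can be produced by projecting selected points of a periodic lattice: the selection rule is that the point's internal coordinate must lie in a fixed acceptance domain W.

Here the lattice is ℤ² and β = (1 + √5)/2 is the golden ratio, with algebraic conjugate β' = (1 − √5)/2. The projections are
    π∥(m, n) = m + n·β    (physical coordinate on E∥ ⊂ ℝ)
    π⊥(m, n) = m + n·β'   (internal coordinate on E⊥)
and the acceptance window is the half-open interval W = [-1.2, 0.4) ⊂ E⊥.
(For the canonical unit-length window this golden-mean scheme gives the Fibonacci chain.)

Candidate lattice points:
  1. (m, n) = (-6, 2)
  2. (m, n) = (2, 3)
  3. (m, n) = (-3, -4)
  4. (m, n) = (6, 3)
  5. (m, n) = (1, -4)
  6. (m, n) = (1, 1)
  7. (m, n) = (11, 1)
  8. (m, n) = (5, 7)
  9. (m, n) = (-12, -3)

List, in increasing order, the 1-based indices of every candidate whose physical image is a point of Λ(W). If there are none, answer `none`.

2, 3, 6

β' = (1−√5)/2 ≈ -0.618034.
[1] lift (-6,2): star map gives -7.236068; window check -1.2 ≤ -7.236068 < 0.4 is false → out
[2] lift (2,3): star map gives 0.145898; window check -1.2 ≤ 0.145898 < 0.4 is true → IN Λ
[3] lift (-3,-4): star map gives -0.527864; window check -1.2 ≤ -0.527864 < 0.4 is true → IN Λ
[4] lift (6,3): star map gives 4.145898; window check -1.2 ≤ 4.145898 < 0.4 is false → out
[5] lift (1,-4): star map gives 3.472136; window check -1.2 ≤ 3.472136 < 0.4 is false → out
[6] lift (1,1): star map gives 0.381966; window check -1.2 ≤ 0.381966 < 0.4 is true → IN Λ
[7] lift (11,1): star map gives 10.381966; window check -1.2 ≤ 10.381966 < 0.4 is false → out
[8] lift (5,7): star map gives 0.673762; window check -1.2 ≤ 0.673762 < 0.4 is false → out
[9] lift (-12,-3): star map gives -10.145898; window check -1.2 ≤ -10.145898 < 0.4 is false → out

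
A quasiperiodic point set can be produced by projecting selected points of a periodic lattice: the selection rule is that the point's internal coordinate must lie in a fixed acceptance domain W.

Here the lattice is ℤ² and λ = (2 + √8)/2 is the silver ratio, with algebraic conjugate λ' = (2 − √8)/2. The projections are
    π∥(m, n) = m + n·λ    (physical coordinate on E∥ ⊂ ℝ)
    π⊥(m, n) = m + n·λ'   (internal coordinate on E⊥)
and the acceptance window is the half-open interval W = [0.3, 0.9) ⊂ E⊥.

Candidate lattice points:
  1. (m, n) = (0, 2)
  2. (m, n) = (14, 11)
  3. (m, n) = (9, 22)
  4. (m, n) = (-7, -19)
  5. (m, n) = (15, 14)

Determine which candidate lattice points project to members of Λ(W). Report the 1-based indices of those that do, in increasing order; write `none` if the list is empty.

Numerically λ ≈ 2.41421 and λ' = −1/λ ≈ -0.41421.
candidate 1: (m,n)=(0,2) → π∥ = 0+2·λ ≈ 4.82843, π⊥ = 0+2·λ' ≈ -0.82843 ∉ [0.3, 0.9) ⇒ out
candidate 2: (m,n)=(14,11) → π∥ = 14+11·λ ≈ 40.55635, π⊥ = 14+11·λ' ≈ 9.44365 ∉ [0.3, 0.9) ⇒ out
candidate 3: (m,n)=(9,22) → π∥ = 9+22·λ ≈ 62.11270, π⊥ = 9+22·λ' ≈ -0.11270 ∉ [0.3, 0.9) ⇒ out
candidate 4: (m,n)=(-7,-19) → π∥ = -7-19·λ ≈ -52.87006, π⊥ = -7-19·λ' ≈ 0.87006 ∈ [0.3, 0.9) ⇒ IN Λ
candidate 5: (m,n)=(15,14) → π∥ = 15+14·λ ≈ 48.79899, π⊥ = 15+14·λ' ≈ 9.20101 ∉ [0.3, 0.9) ⇒ out

4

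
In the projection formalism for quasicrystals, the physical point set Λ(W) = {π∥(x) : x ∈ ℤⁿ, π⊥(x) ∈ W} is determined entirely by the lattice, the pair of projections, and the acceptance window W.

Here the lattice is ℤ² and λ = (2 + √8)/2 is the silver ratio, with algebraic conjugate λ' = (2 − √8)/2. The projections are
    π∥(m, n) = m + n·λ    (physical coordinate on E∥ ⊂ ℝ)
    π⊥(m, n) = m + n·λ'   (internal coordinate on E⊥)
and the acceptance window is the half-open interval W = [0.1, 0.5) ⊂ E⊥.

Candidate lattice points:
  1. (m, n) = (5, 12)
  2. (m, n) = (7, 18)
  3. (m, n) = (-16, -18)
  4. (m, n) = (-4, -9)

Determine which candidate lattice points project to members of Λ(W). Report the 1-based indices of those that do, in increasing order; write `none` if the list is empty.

Numerically λ ≈ 2.41421 and λ' = −1/λ ≈ -0.41421.
candidate 1: (m,n)=(5,12) → π∥ = 5+12·λ ≈ 33.97056, π⊥ = 5+12·λ' ≈ 0.02944 ∉ [0.1, 0.5) ⇒ out
candidate 2: (m,n)=(7,18) → π∥ = 7+18·λ ≈ 50.45584, π⊥ = 7+18·λ' ≈ -0.45584 ∉ [0.1, 0.5) ⇒ out
candidate 3: (m,n)=(-16,-18) → π∥ = -16-18·λ ≈ -59.45584, π⊥ = -16-18·λ' ≈ -8.54416 ∉ [0.1, 0.5) ⇒ out
candidate 4: (m,n)=(-4,-9) → π∥ = -4-9·λ ≈ -25.72792, π⊥ = -4-9·λ' ≈ -0.27208 ∉ [0.1, 0.5) ⇒ out

none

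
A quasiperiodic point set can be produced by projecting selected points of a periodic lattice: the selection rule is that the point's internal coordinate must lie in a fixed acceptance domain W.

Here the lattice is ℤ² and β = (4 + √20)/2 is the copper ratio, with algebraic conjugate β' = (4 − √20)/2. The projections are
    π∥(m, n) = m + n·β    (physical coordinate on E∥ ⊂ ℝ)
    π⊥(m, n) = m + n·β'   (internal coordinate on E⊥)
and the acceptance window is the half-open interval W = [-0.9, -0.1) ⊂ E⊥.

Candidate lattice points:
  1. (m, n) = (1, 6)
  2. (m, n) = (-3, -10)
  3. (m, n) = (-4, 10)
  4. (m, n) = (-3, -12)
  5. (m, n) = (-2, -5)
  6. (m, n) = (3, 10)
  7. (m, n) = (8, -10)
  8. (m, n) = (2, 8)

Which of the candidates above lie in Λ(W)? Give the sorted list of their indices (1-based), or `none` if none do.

1, 2, 4, 5

Numerically β ≈ 4.23607 and β' = −1/β ≈ -0.23607.
#1 (1,6): internal coord 1 + (6)·β' = -0.41641; -0.41641 ∈ [-0.9, -0.1) → IN Λ
#2 (-3,-10): internal coord -3 + (-10)·β' = -0.63932; -0.63932 ∈ [-0.9, -0.1) → IN Λ
#3 (-4,10): internal coord -4 + (10)·β' = -6.36068; -6.36068 ∉ [-0.9, -0.1) → out
#4 (-3,-12): internal coord -3 + (-12)·β' = -0.16718; -0.16718 ∈ [-0.9, -0.1) → IN Λ
#5 (-2,-5): internal coord -2 + (-5)·β' = -0.81966; -0.81966 ∈ [-0.9, -0.1) → IN Λ
#6 (3,10): internal coord 3 + (10)·β' = +0.63932; +0.63932 ∉ [-0.9, -0.1) → out
#7 (8,-10): internal coord 8 + (-10)·β' = +10.36068; +10.36068 ∉ [-0.9, -0.1) → out
#8 (2,8): internal coord 2 + (8)·β' = +0.11146; +0.11146 ∉ [-0.9, -0.1) → out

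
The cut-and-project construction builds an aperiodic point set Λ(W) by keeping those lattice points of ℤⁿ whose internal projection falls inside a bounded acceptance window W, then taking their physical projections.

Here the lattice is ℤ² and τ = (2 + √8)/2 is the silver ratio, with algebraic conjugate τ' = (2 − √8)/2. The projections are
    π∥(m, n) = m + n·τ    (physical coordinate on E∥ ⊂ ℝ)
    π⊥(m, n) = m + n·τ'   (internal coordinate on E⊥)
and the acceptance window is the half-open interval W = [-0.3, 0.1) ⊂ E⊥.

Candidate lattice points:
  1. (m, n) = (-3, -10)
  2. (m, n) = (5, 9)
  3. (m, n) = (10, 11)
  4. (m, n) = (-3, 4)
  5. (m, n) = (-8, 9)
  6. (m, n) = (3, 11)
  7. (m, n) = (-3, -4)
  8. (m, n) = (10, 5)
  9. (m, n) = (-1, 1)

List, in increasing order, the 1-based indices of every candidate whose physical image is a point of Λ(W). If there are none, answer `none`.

none

τ' = (2−√8)/2 ≈ -0.41421.
#1 (-3,-10): internal coord -3 + (-10)·τ' = +1.14214; +1.14214 ∉ [-0.3, 0.1) → out
#2 (5,9): internal coord 5 + (9)·τ' = +1.27208; +1.27208 ∉ [-0.3, 0.1) → out
#3 (10,11): internal coord 10 + (11)·τ' = +5.44365; +5.44365 ∉ [-0.3, 0.1) → out
#4 (-3,4): internal coord -3 + (4)·τ' = -4.65685; -4.65685 ∉ [-0.3, 0.1) → out
#5 (-8,9): internal coord -8 + (9)·τ' = -11.72792; -11.72792 ∉ [-0.3, 0.1) → out
#6 (3,11): internal coord 3 + (11)·τ' = -1.55635; -1.55635 ∉ [-0.3, 0.1) → out
#7 (-3,-4): internal coord -3 + (-4)·τ' = -1.34315; -1.34315 ∉ [-0.3, 0.1) → out
#8 (10,5): internal coord 10 + (5)·τ' = +7.92893; +7.92893 ∉ [-0.3, 0.1) → out
#9 (-1,1): internal coord -1 + (1)·τ' = -1.41421; -1.41421 ∉ [-0.3, 0.1) → out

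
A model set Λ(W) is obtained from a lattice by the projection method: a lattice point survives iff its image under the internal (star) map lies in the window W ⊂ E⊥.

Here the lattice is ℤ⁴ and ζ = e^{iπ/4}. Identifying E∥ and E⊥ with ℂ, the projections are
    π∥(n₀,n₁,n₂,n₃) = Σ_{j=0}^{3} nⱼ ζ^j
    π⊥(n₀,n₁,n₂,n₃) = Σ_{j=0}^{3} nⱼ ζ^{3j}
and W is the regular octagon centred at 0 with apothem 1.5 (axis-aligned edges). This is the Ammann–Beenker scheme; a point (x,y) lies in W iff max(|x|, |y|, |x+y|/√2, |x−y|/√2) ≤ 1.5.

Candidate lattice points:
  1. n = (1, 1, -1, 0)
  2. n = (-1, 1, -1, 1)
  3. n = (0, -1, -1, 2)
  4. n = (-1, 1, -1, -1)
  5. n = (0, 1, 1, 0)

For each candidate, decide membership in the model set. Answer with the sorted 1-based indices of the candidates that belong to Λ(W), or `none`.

With ζ = e^{iπ/4} the internal vectors are ζ^0,ζ^3,ζ^6,ζ^9.
#1 (1, 1, -1, 0): internal (0.292893, 1.707107); octagon support 1.707107 vs apothem 1.5 → ∉ W
#2 (-1, 1, -1, 1): internal (-1.000000, 2.414214); octagon support 2.414214 vs apothem 1.5 → ∉ W
#3 (0, -1, -1, 2): internal (2.121320, 1.707107); octagon support 2.707107 vs apothem 1.5 → ∉ W
#4 (-1, 1, -1, -1): internal (-2.414214, 1.000000); octagon support 2.414214 vs apothem 1.5 → ∉ W
#5 (0, 1, 1, 0): internal (-0.707107, -0.292893); octagon support 0.707107 vs apothem 1.5 → ∈ W

5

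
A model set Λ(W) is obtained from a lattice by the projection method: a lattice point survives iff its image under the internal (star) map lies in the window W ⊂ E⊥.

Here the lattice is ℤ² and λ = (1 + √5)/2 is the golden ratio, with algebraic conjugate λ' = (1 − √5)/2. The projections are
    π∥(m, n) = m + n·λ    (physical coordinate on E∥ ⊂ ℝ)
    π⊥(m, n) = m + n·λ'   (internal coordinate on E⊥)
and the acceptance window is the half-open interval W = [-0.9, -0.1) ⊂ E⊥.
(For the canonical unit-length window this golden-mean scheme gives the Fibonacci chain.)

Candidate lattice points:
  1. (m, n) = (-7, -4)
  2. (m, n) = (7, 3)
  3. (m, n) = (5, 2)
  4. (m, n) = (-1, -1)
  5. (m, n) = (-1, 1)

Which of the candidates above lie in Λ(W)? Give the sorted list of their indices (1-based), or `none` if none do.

4

λ' = (1−√5)/2 ≈ -0.61803.
candidate 1: (m,n)=(-7,-4) → π∥ = -7-4·λ ≈ -13.47214, π⊥ = -7-4·λ' ≈ -4.52786 ∉ [-0.9, -0.1) ⇒ out
candidate 2: (m,n)=(7,3) → π∥ = 7+3·λ ≈ 11.85410, π⊥ = 7+3·λ' ≈ 5.14590 ∉ [-0.9, -0.1) ⇒ out
candidate 3: (m,n)=(5,2) → π∥ = 5+2·λ ≈ 8.23607, π⊥ = 5+2·λ' ≈ 3.76393 ∉ [-0.9, -0.1) ⇒ out
candidate 4: (m,n)=(-1,-1) → π∥ = -1-1·λ ≈ -2.61803, π⊥ = -1-1·λ' ≈ -0.38197 ∈ [-0.9, -0.1) ⇒ IN Λ
candidate 5: (m,n)=(-1,1) → π∥ = -1+1·λ ≈ 0.61803, π⊥ = -1+1·λ' ≈ -1.61803 ∉ [-0.9, -0.1) ⇒ out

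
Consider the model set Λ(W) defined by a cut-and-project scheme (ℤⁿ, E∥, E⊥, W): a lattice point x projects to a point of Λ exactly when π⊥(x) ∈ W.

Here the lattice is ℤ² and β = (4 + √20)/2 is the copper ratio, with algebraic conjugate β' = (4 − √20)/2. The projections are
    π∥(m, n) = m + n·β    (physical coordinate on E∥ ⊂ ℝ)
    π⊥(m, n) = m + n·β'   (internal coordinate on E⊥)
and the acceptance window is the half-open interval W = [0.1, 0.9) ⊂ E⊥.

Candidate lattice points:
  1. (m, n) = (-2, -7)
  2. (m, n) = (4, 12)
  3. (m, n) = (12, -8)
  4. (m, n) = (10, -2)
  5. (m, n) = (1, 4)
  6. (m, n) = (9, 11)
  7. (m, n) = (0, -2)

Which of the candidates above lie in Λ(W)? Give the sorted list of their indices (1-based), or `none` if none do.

7

Compute β' = (4−√20)/2 = -0.2361, so π⊥(m,n) = m -0.2361·n.
candidate 1: (m,n)=(-2,-7) → π∥ = -2-7·β ≈ -31.6525, π⊥ = -2-7·β' ≈ -0.3475 ∉ [0.1, 0.9) ⇒ out
candidate 2: (m,n)=(4,12) → π∥ = 4+12·β ≈ 54.8328, π⊥ = 4+12·β' ≈ 1.1672 ∉ [0.1, 0.9) ⇒ out
candidate 3: (m,n)=(12,-8) → π∥ = 12-8·β ≈ -21.8885, π⊥ = 12-8·β' ≈ 13.8885 ∉ [0.1, 0.9) ⇒ out
candidate 4: (m,n)=(10,-2) → π∥ = 10-2·β ≈ 1.5279, π⊥ = 10-2·β' ≈ 10.4721 ∉ [0.1, 0.9) ⇒ out
candidate 5: (m,n)=(1,4) → π∥ = 1+4·β ≈ 17.9443, π⊥ = 1+4·β' ≈ 0.0557 ∉ [0.1, 0.9) ⇒ out
candidate 6: (m,n)=(9,11) → π∥ = 9+11·β ≈ 55.5967, π⊥ = 9+11·β' ≈ 6.4033 ∉ [0.1, 0.9) ⇒ out
candidate 7: (m,n)=(0,-2) → π∥ = 0-2·β ≈ -8.4721, π⊥ = 0-2·β' ≈ 0.4721 ∈ [0.1, 0.9) ⇒ IN Λ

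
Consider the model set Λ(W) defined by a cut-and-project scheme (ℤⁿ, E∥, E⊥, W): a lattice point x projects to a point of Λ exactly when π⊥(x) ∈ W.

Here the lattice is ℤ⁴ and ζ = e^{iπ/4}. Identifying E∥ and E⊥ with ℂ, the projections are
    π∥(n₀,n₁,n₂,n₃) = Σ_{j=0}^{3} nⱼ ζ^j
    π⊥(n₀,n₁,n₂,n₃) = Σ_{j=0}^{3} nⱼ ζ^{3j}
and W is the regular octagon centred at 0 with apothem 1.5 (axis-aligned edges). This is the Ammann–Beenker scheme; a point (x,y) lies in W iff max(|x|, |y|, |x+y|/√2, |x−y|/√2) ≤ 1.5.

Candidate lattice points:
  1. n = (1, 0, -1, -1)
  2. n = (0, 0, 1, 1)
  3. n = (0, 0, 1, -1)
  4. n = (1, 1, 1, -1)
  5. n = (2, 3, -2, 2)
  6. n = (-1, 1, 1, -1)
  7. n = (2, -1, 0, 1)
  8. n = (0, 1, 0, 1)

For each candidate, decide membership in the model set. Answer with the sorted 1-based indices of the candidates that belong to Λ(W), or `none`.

π⊥(n) = n₀ + n₁ζ³ + n₂ζ⁶ + n₃ζ⁹ where ζ = e^{iπ/4}.
candidate 1: n = (1, 0, -1, -1) → π⊥ ≈ (+0.2929, +0.2929); max(|x|,|y|,|x±y|/√2) = 0.4142 ≤ 1.5 ⇒ ∈ W
candidate 2: n = (0, 0, 1, 1) → π⊥ ≈ (+0.7071, -0.2929); max(|x|,|y|,|x±y|/√2) = 0.7071 ≤ 1.5 ⇒ ∈ W
candidate 3: n = (0, 0, 1, -1) → π⊥ ≈ (-0.7071, -1.7071); max(|x|,|y|,|x±y|/√2) = 1.7071 > 1.5 ⇒ ∉ W
candidate 4: n = (1, 1, 1, -1) → π⊥ ≈ (-0.4142, -1.0000); max(|x|,|y|,|x±y|/√2) = 1.0000 ≤ 1.5 ⇒ ∈ W
candidate 5: n = (2, 3, -2, 2) → π⊥ ≈ (+1.2929, +5.5355); max(|x|,|y|,|x±y|/√2) = 5.5355 > 1.5 ⇒ ∉ W
candidate 6: n = (-1, 1, 1, -1) → π⊥ ≈ (-2.4142, -1.0000); max(|x|,|y|,|x±y|/√2) = 2.4142 > 1.5 ⇒ ∉ W
candidate 7: n = (2, -1, 0, 1) → π⊥ ≈ (+3.4142, +0.0000); max(|x|,|y|,|x±y|/√2) = 3.4142 > 1.5 ⇒ ∉ W
candidate 8: n = (0, 1, 0, 1) → π⊥ ≈ (+0.0000, +1.4142); max(|x|,|y|,|x±y|/√2) = 1.4142 ≤ 1.5 ⇒ ∈ W

1, 2, 4, 8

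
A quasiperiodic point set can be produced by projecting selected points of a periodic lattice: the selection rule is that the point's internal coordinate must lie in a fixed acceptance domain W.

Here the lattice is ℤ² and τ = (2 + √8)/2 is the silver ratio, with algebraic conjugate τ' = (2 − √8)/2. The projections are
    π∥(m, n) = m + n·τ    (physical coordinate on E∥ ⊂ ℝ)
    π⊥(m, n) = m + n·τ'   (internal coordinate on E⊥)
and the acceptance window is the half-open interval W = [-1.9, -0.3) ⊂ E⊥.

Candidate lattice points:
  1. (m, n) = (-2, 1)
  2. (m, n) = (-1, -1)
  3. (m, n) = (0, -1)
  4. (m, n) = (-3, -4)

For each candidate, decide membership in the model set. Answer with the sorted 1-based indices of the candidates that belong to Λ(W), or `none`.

Numerically τ ≈ 2.41421 and τ' = −1/τ ≈ -0.41421.
candidate 1: (m,n)=(-2,1) → π∥ = -2+1·τ ≈ 0.41421, π⊥ = -2+1·τ' ≈ -2.41421 ∉ [-1.9, -0.3) ⇒ out
candidate 2: (m,n)=(-1,-1) → π∥ = -1-1·τ ≈ -3.41421, π⊥ = -1-1·τ' ≈ -0.58579 ∈ [-1.9, -0.3) ⇒ IN Λ
candidate 3: (m,n)=(0,-1) → π∥ = 0-1·τ ≈ -2.41421, π⊥ = 0-1·τ' ≈ 0.41421 ∉ [-1.9, -0.3) ⇒ out
candidate 4: (m,n)=(-3,-4) → π∥ = -3-4·τ ≈ -12.65685, π⊥ = -3-4·τ' ≈ -1.34315 ∈ [-1.9, -0.3) ⇒ IN Λ

2, 4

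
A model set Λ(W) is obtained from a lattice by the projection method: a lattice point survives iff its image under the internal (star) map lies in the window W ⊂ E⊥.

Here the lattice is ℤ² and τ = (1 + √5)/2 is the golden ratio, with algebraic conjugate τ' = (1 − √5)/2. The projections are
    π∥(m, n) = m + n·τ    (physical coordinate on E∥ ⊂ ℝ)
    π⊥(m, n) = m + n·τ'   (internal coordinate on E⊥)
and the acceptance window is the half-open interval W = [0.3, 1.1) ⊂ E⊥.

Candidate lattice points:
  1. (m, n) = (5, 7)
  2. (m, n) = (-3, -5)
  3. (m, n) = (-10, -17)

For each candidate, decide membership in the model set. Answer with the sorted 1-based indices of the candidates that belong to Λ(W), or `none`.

1, 3

Compute τ' = (1−√5)/2 = -0.618034, so π⊥(m,n) = m -0.618034·n.
#1 (5,7): internal coord 5 + (7)·τ' = +0.673762; +0.673762 ∈ [0.3, 1.1) → IN Λ
#2 (-3,-5): internal coord -3 + (-5)·τ' = +0.090170; +0.090170 ∉ [0.3, 1.1) → out
#3 (-10,-17): internal coord -10 + (-17)·τ' = +0.506578; +0.506578 ∈ [0.3, 1.1) → IN Λ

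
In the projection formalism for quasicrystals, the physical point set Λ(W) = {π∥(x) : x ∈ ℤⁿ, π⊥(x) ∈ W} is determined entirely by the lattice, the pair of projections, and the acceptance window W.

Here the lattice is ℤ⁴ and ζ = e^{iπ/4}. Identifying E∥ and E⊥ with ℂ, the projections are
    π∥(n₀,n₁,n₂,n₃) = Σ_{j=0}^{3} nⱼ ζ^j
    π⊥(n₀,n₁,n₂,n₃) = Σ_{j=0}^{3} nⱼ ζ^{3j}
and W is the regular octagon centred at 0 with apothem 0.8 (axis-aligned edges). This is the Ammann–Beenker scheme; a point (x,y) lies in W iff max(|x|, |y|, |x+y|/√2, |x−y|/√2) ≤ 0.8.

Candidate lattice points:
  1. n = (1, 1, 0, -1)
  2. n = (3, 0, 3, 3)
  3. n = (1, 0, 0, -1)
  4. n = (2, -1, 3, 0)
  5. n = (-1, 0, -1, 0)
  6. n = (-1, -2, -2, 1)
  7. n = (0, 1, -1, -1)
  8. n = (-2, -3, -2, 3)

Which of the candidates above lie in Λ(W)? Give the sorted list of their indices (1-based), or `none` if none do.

π⊥(n) = n₀ + n₁ζ³ + n₂ζ⁶ + n₃ζ⁹ where ζ = e^{iπ/4}.
candidate 1: n = (1, 1, 0, -1) → π⊥ ≈ (-0.414214, +0.000000); max(|x|,|y|,|x±y|/√2) = 0.414214 ≤ 0.8 ⇒ ∈ W
candidate 2: n = (3, 0, 3, 3) → π⊥ ≈ (+5.121320, -0.878680); max(|x|,|y|,|x±y|/√2) = 5.121320 > 0.8 ⇒ ∉ W
candidate 3: n = (1, 0, 0, -1) → π⊥ ≈ (+0.292893, -0.707107); max(|x|,|y|,|x±y|/√2) = 0.707107 ≤ 0.8 ⇒ ∈ W
candidate 4: n = (2, -1, 3, 0) → π⊥ ≈ (+2.707107, -3.707107); max(|x|,|y|,|x±y|/√2) = 4.535534 > 0.8 ⇒ ∉ W
candidate 5: n = (-1, 0, -1, 0) → π⊥ ≈ (-1.000000, +1.000000); max(|x|,|y|,|x±y|/√2) = 1.414214 > 0.8 ⇒ ∉ W
candidate 6: n = (-1, -2, -2, 1) → π⊥ ≈ (+1.121320, +1.292893); max(|x|,|y|,|x±y|/√2) = 1.707107 > 0.8 ⇒ ∉ W
candidate 7: n = (0, 1, -1, -1) → π⊥ ≈ (-1.414214, +1.000000); max(|x|,|y|,|x±y|/√2) = 1.707107 > 0.8 ⇒ ∉ W
candidate 8: n = (-2, -3, -2, 3) → π⊥ ≈ (+2.242641, +2.000000); max(|x|,|y|,|x±y|/√2) = 3.000000 > 0.8 ⇒ ∉ W

1, 3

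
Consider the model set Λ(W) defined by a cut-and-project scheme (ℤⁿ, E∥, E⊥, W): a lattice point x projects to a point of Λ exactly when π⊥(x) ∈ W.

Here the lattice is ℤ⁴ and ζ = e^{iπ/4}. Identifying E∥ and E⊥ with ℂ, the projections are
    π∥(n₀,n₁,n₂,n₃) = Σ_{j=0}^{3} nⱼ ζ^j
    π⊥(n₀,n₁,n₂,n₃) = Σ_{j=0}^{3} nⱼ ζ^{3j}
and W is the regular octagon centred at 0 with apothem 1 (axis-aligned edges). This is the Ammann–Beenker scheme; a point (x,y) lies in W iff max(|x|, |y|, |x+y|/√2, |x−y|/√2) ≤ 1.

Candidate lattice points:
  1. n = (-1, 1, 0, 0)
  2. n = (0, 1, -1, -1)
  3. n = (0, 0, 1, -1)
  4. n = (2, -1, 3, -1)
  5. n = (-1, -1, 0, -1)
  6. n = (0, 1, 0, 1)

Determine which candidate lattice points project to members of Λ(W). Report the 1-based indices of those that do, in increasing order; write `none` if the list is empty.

none

π⊥(n) = n₀ + n₁ζ³ + n₂ζ⁶ + n₃ζ⁹ where ζ = e^{iπ/4}.
#1 (-1, 1, 0, 0): internal (-1.7071, 0.7071); octagon support 1.7071 vs apothem 1 → ∉ W
#2 (0, 1, -1, -1): internal (-1.4142, 1.0000); octagon support 1.7071 vs apothem 1 → ∉ W
#3 (0, 0, 1, -1): internal (-0.7071, -1.7071); octagon support 1.7071 vs apothem 1 → ∉ W
#4 (2, -1, 3, -1): internal (2.0000, -4.4142); octagon support 4.5355 vs apothem 1 → ∉ W
#5 (-1, -1, 0, -1): internal (-1.0000, -1.4142); octagon support 1.7071 vs apothem 1 → ∉ W
#6 (0, 1, 0, 1): internal (0.0000, 1.4142); octagon support 1.4142 vs apothem 1 → ∉ W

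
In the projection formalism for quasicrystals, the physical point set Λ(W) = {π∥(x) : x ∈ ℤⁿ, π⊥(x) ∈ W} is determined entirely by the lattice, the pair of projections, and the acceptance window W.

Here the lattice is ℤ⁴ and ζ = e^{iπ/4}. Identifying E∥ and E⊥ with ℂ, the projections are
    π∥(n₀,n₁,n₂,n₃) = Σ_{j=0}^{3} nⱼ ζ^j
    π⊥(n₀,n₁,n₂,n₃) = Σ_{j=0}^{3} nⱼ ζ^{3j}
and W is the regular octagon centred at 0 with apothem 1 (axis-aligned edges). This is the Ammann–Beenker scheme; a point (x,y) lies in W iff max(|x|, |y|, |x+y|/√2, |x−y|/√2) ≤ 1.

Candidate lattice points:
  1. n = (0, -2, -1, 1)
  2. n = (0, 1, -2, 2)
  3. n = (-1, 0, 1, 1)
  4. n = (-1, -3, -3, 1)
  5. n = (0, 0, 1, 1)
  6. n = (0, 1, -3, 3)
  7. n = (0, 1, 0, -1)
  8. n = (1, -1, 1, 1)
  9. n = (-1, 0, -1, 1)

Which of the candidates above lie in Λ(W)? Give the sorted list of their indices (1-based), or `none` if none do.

3, 5

π⊥(n) = n₀ + n₁ζ³ + n₂ζ⁶ + n₃ζ⁹ where ζ = e^{iπ/4}.
candidate 1: n = (0, -2, -1, 1) → π⊥ ≈ (+2.121320, +0.292893); max(|x|,|y|,|x±y|/√2) = 2.121320 > 1 ⇒ ∉ W
candidate 2: n = (0, 1, -2, 2) → π⊥ ≈ (+0.707107, +4.121320); max(|x|,|y|,|x±y|/√2) = 4.121320 > 1 ⇒ ∉ W
candidate 3: n = (-1, 0, 1, 1) → π⊥ ≈ (-0.292893, -0.292893); max(|x|,|y|,|x±y|/√2) = 0.414214 ≤ 1 ⇒ ∈ W
candidate 4: n = (-1, -3, -3, 1) → π⊥ ≈ (+1.828427, +1.585786); max(|x|,|y|,|x±y|/√2) = 2.414214 > 1 ⇒ ∉ W
candidate 5: n = (0, 0, 1, 1) → π⊥ ≈ (+0.707107, -0.292893); max(|x|,|y|,|x±y|/√2) = 0.707107 ≤ 1 ⇒ ∈ W
candidate 6: n = (0, 1, -3, 3) → π⊥ ≈ (+1.414214, +5.828427); max(|x|,|y|,|x±y|/√2) = 5.828427 > 1 ⇒ ∉ W
candidate 7: n = (0, 1, 0, -1) → π⊥ ≈ (-1.414214, +0.000000); max(|x|,|y|,|x±y|/√2) = 1.414214 > 1 ⇒ ∉ W
candidate 8: n = (1, -1, 1, 1) → π⊥ ≈ (+2.414214, -1.000000); max(|x|,|y|,|x±y|/√2) = 2.414214 > 1 ⇒ ∉ W
candidate 9: n = (-1, 0, -1, 1) → π⊥ ≈ (-0.292893, +1.707107); max(|x|,|y|,|x±y|/√2) = 1.707107 > 1 ⇒ ∉ W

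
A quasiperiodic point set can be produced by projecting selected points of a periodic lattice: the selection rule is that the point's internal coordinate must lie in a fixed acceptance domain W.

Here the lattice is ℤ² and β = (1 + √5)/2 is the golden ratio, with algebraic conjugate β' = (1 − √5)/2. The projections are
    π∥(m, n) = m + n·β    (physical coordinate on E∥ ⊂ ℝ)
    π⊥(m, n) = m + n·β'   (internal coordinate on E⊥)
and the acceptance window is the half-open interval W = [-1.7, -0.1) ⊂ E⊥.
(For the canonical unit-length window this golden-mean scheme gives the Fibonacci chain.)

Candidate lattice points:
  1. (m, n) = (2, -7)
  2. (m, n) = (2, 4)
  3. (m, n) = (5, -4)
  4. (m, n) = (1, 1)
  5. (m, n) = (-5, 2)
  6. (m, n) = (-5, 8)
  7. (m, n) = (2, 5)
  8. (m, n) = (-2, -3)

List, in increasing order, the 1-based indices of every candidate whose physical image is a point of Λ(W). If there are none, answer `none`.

Compute β' = (1−√5)/2 = -0.618034, so π⊥(m,n) = m -0.618034·n.
#1 (2,-7): internal coord 2 + (-7)·β' = +6.326238; +6.326238 ∉ [-1.7, -0.1) → out
#2 (2,4): internal coord 2 + (4)·β' = -0.472136; -0.472136 ∈ [-1.7, -0.1) → IN Λ
#3 (5,-4): internal coord 5 + (-4)·β' = +7.472136; +7.472136 ∉ [-1.7, -0.1) → out
#4 (1,1): internal coord 1 + (1)·β' = +0.381966; +0.381966 ∉ [-1.7, -0.1) → out
#5 (-5,2): internal coord -5 + (2)·β' = -6.236068; -6.236068 ∉ [-1.7, -0.1) → out
#6 (-5,8): internal coord -5 + (8)·β' = -9.944272; -9.944272 ∉ [-1.7, -0.1) → out
#7 (2,5): internal coord 2 + (5)·β' = -1.090170; -1.090170 ∈ [-1.7, -0.1) → IN Λ
#8 (-2,-3): internal coord -2 + (-3)·β' = -0.145898; -0.145898 ∈ [-1.7, -0.1) → IN Λ

2, 7, 8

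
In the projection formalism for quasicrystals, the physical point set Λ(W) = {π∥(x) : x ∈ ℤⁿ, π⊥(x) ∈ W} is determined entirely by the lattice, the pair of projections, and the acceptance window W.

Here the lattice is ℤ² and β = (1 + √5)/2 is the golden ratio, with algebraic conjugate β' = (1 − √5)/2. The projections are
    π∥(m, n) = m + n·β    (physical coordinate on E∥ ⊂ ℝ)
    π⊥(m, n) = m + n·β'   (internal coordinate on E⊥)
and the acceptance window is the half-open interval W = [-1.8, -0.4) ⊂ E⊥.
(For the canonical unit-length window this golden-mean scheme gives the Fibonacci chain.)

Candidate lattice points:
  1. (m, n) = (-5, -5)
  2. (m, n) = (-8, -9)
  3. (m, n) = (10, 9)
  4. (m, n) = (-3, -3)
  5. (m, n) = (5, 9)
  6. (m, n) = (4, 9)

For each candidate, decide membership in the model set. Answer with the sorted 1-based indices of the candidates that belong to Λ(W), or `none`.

β' = (1−√5)/2 ≈ -0.61803.
#1 (-5,-5): internal coord -5 + (-5)·β' = -1.90983; -1.90983 ∉ [-1.8, -0.4) → out
#2 (-8,-9): internal coord -8 + (-9)·β' = -2.43769; -2.43769 ∉ [-1.8, -0.4) → out
#3 (10,9): internal coord 10 + (9)·β' = +4.43769; +4.43769 ∉ [-1.8, -0.4) → out
#4 (-3,-3): internal coord -3 + (-3)·β' = -1.14590; -1.14590 ∈ [-1.8, -0.4) → IN Λ
#5 (5,9): internal coord 5 + (9)·β' = -0.56231; -0.56231 ∈ [-1.8, -0.4) → IN Λ
#6 (4,9): internal coord 4 + (9)·β' = -1.56231; -1.56231 ∈ [-1.8, -0.4) → IN Λ

4, 5, 6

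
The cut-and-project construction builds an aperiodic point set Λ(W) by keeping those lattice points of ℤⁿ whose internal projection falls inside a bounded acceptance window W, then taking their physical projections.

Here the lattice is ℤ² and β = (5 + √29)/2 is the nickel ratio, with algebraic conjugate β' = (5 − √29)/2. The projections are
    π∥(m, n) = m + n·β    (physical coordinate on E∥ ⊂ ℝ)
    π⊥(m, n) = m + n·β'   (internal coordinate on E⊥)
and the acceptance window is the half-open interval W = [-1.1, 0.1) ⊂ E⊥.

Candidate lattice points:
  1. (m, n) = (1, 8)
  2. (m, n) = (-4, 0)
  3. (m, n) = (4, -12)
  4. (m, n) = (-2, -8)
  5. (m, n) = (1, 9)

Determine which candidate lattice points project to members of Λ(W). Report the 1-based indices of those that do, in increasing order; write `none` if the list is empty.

β' = (5−√29)/2 ≈ -0.19258.
#1 (1,8): internal coord 1 + (8)·β' = -0.54066; -0.54066 ∈ [-1.1, 0.1) → IN Λ
#2 (-4,0): internal coord -4 + (0)·β' = -4.00000; -4.00000 ∉ [-1.1, 0.1) → out
#3 (4,-12): internal coord 4 + (-12)·β' = +6.31099; +6.31099 ∉ [-1.1, 0.1) → out
#4 (-2,-8): internal coord -2 + (-8)·β' = -0.45934; -0.45934 ∈ [-1.1, 0.1) → IN Λ
#5 (1,9): internal coord 1 + (9)·β' = -0.73324; -0.73324 ∈ [-1.1, 0.1) → IN Λ

1, 4, 5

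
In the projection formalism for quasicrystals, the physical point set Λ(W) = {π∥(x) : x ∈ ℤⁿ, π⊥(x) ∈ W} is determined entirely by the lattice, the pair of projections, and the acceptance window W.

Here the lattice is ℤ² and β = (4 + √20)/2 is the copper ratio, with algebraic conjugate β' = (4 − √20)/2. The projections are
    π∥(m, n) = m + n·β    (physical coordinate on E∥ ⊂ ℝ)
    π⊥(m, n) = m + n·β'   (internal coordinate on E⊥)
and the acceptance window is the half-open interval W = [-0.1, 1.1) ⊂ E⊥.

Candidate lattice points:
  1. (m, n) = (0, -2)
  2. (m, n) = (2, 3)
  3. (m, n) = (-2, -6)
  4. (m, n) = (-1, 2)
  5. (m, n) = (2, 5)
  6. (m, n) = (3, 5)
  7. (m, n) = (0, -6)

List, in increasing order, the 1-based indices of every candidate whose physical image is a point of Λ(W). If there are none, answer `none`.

Numerically β ≈ 4.23607 and β' = −1/β ≈ -0.23607.
[1] lift (0,-2): star map gives 0.47214; window check -0.1 ≤ 0.47214 < 1.1 is true → IN Λ
[2] lift (2,3): star map gives 1.29180; window check -0.1 ≤ 1.29180 < 1.1 is false → out
[3] lift (-2,-6): star map gives -0.58359; window check -0.1 ≤ -0.58359 < 1.1 is false → out
[4] lift (-1,2): star map gives -1.47214; window check -0.1 ≤ -1.47214 < 1.1 is false → out
[5] lift (2,5): star map gives 0.81966; window check -0.1 ≤ 0.81966 < 1.1 is true → IN Λ
[6] lift (3,5): star map gives 1.81966; window check -0.1 ≤ 1.81966 < 1.1 is false → out
[7] lift (0,-6): star map gives 1.41641; window check -0.1 ≤ 1.41641 < 1.1 is false → out

1, 5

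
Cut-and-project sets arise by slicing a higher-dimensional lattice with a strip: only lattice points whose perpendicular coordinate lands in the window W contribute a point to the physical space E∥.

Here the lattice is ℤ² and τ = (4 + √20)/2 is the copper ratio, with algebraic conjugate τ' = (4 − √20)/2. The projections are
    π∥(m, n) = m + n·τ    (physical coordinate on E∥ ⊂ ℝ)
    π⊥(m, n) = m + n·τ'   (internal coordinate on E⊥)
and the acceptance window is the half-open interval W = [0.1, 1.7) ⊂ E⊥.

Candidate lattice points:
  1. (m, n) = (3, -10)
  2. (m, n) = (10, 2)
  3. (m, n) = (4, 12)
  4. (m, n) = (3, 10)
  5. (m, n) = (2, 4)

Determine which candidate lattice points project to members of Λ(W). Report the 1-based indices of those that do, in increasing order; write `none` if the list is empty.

3, 4, 5

Compute τ' = (4−√20)/2 = -0.23607, so π⊥(m,n) = m -0.23607·n.
[1] lift (3,-10): star map gives 5.36068; window check 0.1 ≤ 5.36068 < 1.7 is false → out
[2] lift (10,2): star map gives 9.52786; window check 0.1 ≤ 9.52786 < 1.7 is false → out
[3] lift (4,12): star map gives 1.16718; window check 0.1 ≤ 1.16718 < 1.7 is true → IN Λ
[4] lift (3,10): star map gives 0.63932; window check 0.1 ≤ 0.63932 < 1.7 is true → IN Λ
[5] lift (2,4): star map gives 1.05573; window check 0.1 ≤ 1.05573 < 1.7 is true → IN Λ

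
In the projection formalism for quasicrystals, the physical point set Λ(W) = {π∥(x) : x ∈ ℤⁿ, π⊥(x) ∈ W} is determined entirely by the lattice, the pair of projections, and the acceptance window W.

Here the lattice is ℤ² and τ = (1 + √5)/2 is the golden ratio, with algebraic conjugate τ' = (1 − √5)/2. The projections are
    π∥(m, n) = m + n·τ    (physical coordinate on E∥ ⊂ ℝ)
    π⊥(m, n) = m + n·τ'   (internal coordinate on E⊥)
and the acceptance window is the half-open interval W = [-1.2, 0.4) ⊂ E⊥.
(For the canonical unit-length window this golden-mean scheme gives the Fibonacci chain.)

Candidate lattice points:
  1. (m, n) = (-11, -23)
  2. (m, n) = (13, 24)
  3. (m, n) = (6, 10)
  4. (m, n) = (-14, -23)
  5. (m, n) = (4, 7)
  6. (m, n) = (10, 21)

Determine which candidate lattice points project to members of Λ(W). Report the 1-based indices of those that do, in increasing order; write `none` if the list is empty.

Compute τ' = (1−√5)/2 = -0.61803, so π⊥(m,n) = m -0.61803·n.
#1 (-11,-23): internal coord -11 + (-23)·τ' = +3.21478; +3.21478 ∉ [-1.2, 0.4) → out
#2 (13,24): internal coord 13 + (24)·τ' = -1.83282; -1.83282 ∉ [-1.2, 0.4) → out
#3 (6,10): internal coord 6 + (10)·τ' = -0.18034; -0.18034 ∈ [-1.2, 0.4) → IN Λ
#4 (-14,-23): internal coord -14 + (-23)·τ' = +0.21478; +0.21478 ∈ [-1.2, 0.4) → IN Λ
#5 (4,7): internal coord 4 + (7)·τ' = -0.32624; -0.32624 ∈ [-1.2, 0.4) → IN Λ
#6 (10,21): internal coord 10 + (21)·τ' = -2.97871; -2.97871 ∉ [-1.2, 0.4) → out

3, 4, 5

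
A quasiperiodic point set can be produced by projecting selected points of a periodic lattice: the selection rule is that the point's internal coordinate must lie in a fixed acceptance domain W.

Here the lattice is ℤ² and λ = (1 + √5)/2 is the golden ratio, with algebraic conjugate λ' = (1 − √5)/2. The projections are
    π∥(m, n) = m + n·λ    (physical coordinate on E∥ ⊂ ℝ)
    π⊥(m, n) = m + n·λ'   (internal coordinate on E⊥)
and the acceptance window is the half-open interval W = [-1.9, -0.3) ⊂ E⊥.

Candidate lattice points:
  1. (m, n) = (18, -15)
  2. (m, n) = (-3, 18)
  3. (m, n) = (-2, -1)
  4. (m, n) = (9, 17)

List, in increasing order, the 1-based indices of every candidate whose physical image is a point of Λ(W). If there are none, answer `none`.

Numerically λ ≈ 1.618034 and λ' = −1/λ ≈ -0.618034.
[1] lift (18,-15): star map gives 27.270510; window check -1.9 ≤ 27.270510 < -0.3 is false → out
[2] lift (-3,18): star map gives -14.124612; window check -1.9 ≤ -14.124612 < -0.3 is false → out
[3] lift (-2,-1): star map gives -1.381966; window check -1.9 ≤ -1.381966 < -0.3 is true → IN Λ
[4] lift (9,17): star map gives -1.506578; window check -1.9 ≤ -1.506578 < -0.3 is true → IN Λ

3, 4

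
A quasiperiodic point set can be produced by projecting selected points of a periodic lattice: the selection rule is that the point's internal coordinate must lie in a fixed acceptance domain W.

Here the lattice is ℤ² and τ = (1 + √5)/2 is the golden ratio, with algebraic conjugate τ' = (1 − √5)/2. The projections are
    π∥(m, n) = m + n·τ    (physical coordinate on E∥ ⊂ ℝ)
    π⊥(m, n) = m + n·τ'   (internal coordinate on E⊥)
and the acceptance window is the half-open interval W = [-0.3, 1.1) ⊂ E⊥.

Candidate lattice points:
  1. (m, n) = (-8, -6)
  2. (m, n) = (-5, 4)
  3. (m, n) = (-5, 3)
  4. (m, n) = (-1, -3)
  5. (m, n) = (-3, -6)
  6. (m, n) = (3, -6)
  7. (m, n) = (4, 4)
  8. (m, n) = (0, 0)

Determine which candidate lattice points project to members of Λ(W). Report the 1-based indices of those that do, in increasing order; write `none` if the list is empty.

Numerically τ ≈ 1.6180 and τ' = −1/τ ≈ -0.6180.
#1 (-8,-6): internal coord -8 + (-6)·τ' = -4.2918; -4.2918 ∉ [-0.3, 1.1) → out
#2 (-5,4): internal coord -5 + (4)·τ' = -7.4721; -7.4721 ∉ [-0.3, 1.1) → out
#3 (-5,3): internal coord -5 + (3)·τ' = -6.8541; -6.8541 ∉ [-0.3, 1.1) → out
#4 (-1,-3): internal coord -1 + (-3)·τ' = +0.8541; +0.8541 ∈ [-0.3, 1.1) → IN Λ
#5 (-3,-6): internal coord -3 + (-6)·τ' = +0.7082; +0.7082 ∈ [-0.3, 1.1) → IN Λ
#6 (3,-6): internal coord 3 + (-6)·τ' = +6.7082; +6.7082 ∉ [-0.3, 1.1) → out
#7 (4,4): internal coord 4 + (4)·τ' = +1.5279; +1.5279 ∉ [-0.3, 1.1) → out
#8 (0,0): internal coord 0 + (0)·τ' = +0.0000; +0.0000 ∈ [-0.3, 1.1) → IN Λ

4, 5, 8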